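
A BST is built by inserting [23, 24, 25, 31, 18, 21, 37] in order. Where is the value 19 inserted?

Starting tree (level order): [23, 18, 24, None, 21, None, 25, None, None, None, 31, None, 37]
Insertion path: 23 -> 18 -> 21
Result: insert 19 as left child of 21
Final tree (level order): [23, 18, 24, None, 21, None, 25, 19, None, None, 31, None, None, None, 37]


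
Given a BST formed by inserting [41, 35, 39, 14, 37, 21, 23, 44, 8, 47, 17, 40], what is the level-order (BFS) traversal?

Tree insertion order: [41, 35, 39, 14, 37, 21, 23, 44, 8, 47, 17, 40]
Tree (level-order array): [41, 35, 44, 14, 39, None, 47, 8, 21, 37, 40, None, None, None, None, 17, 23]
BFS from the root, enqueuing left then right child of each popped node:
  queue [41] -> pop 41, enqueue [35, 44], visited so far: [41]
  queue [35, 44] -> pop 35, enqueue [14, 39], visited so far: [41, 35]
  queue [44, 14, 39] -> pop 44, enqueue [47], visited so far: [41, 35, 44]
  queue [14, 39, 47] -> pop 14, enqueue [8, 21], visited so far: [41, 35, 44, 14]
  queue [39, 47, 8, 21] -> pop 39, enqueue [37, 40], visited so far: [41, 35, 44, 14, 39]
  queue [47, 8, 21, 37, 40] -> pop 47, enqueue [none], visited so far: [41, 35, 44, 14, 39, 47]
  queue [8, 21, 37, 40] -> pop 8, enqueue [none], visited so far: [41, 35, 44, 14, 39, 47, 8]
  queue [21, 37, 40] -> pop 21, enqueue [17, 23], visited so far: [41, 35, 44, 14, 39, 47, 8, 21]
  queue [37, 40, 17, 23] -> pop 37, enqueue [none], visited so far: [41, 35, 44, 14, 39, 47, 8, 21, 37]
  queue [40, 17, 23] -> pop 40, enqueue [none], visited so far: [41, 35, 44, 14, 39, 47, 8, 21, 37, 40]
  queue [17, 23] -> pop 17, enqueue [none], visited so far: [41, 35, 44, 14, 39, 47, 8, 21, 37, 40, 17]
  queue [23] -> pop 23, enqueue [none], visited so far: [41, 35, 44, 14, 39, 47, 8, 21, 37, 40, 17, 23]
Result: [41, 35, 44, 14, 39, 47, 8, 21, 37, 40, 17, 23]


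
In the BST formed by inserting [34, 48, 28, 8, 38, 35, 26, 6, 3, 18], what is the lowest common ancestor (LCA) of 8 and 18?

Tree insertion order: [34, 48, 28, 8, 38, 35, 26, 6, 3, 18]
Tree (level-order array): [34, 28, 48, 8, None, 38, None, 6, 26, 35, None, 3, None, 18]
In a BST, the LCA of p=8, q=18 is the first node v on the
root-to-leaf path with p <= v <= q (go left if both < v, right if both > v).
Walk from root:
  at 34: both 8 and 18 < 34, go left
  at 28: both 8 and 18 < 28, go left
  at 8: 8 <= 8 <= 18, this is the LCA
LCA = 8


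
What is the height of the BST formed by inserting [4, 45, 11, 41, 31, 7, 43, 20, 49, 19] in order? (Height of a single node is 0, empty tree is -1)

Insertion order: [4, 45, 11, 41, 31, 7, 43, 20, 49, 19]
Tree (level-order array): [4, None, 45, 11, 49, 7, 41, None, None, None, None, 31, 43, 20, None, None, None, 19]
Compute height bottom-up (empty subtree = -1):
  height(7) = 1 + max(-1, -1) = 0
  height(19) = 1 + max(-1, -1) = 0
  height(20) = 1 + max(0, -1) = 1
  height(31) = 1 + max(1, -1) = 2
  height(43) = 1 + max(-1, -1) = 0
  height(41) = 1 + max(2, 0) = 3
  height(11) = 1 + max(0, 3) = 4
  height(49) = 1 + max(-1, -1) = 0
  height(45) = 1 + max(4, 0) = 5
  height(4) = 1 + max(-1, 5) = 6
Height = 6


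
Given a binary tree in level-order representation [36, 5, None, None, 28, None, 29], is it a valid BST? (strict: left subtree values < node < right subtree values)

Level-order array: [36, 5, None, None, 28, None, 29]
Validate using subtree bounds (lo, hi): at each node, require lo < value < hi,
then recurse left with hi=value and right with lo=value.
Preorder trace (stopping at first violation):
  at node 36 with bounds (-inf, +inf): OK
  at node 5 with bounds (-inf, 36): OK
  at node 28 with bounds (5, 36): OK
  at node 29 with bounds (28, 36): OK
No violation found at any node.
Result: Valid BST


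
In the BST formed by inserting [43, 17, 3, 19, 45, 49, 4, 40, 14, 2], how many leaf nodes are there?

Tree built from: [43, 17, 3, 19, 45, 49, 4, 40, 14, 2]
Tree (level-order array): [43, 17, 45, 3, 19, None, 49, 2, 4, None, 40, None, None, None, None, None, 14]
Rule: A leaf has 0 children.
Per-node child counts:
  node 43: 2 child(ren)
  node 17: 2 child(ren)
  node 3: 2 child(ren)
  node 2: 0 child(ren)
  node 4: 1 child(ren)
  node 14: 0 child(ren)
  node 19: 1 child(ren)
  node 40: 0 child(ren)
  node 45: 1 child(ren)
  node 49: 0 child(ren)
Matching nodes: [2, 14, 40, 49]
Count of leaf nodes: 4


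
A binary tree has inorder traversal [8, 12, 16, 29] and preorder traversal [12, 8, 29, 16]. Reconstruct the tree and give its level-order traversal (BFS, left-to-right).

Inorder:  [8, 12, 16, 29]
Preorder: [12, 8, 29, 16]
Algorithm: preorder visits root first, so consume preorder in order;
for each root, split the current inorder slice at that value into
left-subtree inorder and right-subtree inorder, then recurse.
Recursive splits:
  root=12; inorder splits into left=[8], right=[16, 29]
  root=8; inorder splits into left=[], right=[]
  root=29; inorder splits into left=[16], right=[]
  root=16; inorder splits into left=[], right=[]
Reconstructed level-order: [12, 8, 29, 16]


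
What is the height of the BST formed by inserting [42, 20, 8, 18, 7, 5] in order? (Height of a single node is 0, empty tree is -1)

Insertion order: [42, 20, 8, 18, 7, 5]
Tree (level-order array): [42, 20, None, 8, None, 7, 18, 5]
Compute height bottom-up (empty subtree = -1):
  height(5) = 1 + max(-1, -1) = 0
  height(7) = 1 + max(0, -1) = 1
  height(18) = 1 + max(-1, -1) = 0
  height(8) = 1 + max(1, 0) = 2
  height(20) = 1 + max(2, -1) = 3
  height(42) = 1 + max(3, -1) = 4
Height = 4


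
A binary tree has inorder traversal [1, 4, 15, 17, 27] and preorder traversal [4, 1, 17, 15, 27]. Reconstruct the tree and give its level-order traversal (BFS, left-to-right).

Inorder:  [1, 4, 15, 17, 27]
Preorder: [4, 1, 17, 15, 27]
Algorithm: preorder visits root first, so consume preorder in order;
for each root, split the current inorder slice at that value into
left-subtree inorder and right-subtree inorder, then recurse.
Recursive splits:
  root=4; inorder splits into left=[1], right=[15, 17, 27]
  root=1; inorder splits into left=[], right=[]
  root=17; inorder splits into left=[15], right=[27]
  root=15; inorder splits into left=[], right=[]
  root=27; inorder splits into left=[], right=[]
Reconstructed level-order: [4, 1, 17, 15, 27]


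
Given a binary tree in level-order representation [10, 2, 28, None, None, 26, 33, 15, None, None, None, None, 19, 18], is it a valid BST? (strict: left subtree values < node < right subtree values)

Level-order array: [10, 2, 28, None, None, 26, 33, 15, None, None, None, None, 19, 18]
Validate using subtree bounds (lo, hi): at each node, require lo < value < hi,
then recurse left with hi=value and right with lo=value.
Preorder trace (stopping at first violation):
  at node 10 with bounds (-inf, +inf): OK
  at node 2 with bounds (-inf, 10): OK
  at node 28 with bounds (10, +inf): OK
  at node 26 with bounds (10, 28): OK
  at node 15 with bounds (10, 26): OK
  at node 19 with bounds (15, 26): OK
  at node 18 with bounds (15, 19): OK
  at node 33 with bounds (28, +inf): OK
No violation found at any node.
Result: Valid BST


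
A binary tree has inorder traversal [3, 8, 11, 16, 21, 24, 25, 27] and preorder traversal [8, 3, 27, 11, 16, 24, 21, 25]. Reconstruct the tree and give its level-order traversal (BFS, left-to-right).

Inorder:  [3, 8, 11, 16, 21, 24, 25, 27]
Preorder: [8, 3, 27, 11, 16, 24, 21, 25]
Algorithm: preorder visits root first, so consume preorder in order;
for each root, split the current inorder slice at that value into
left-subtree inorder and right-subtree inorder, then recurse.
Recursive splits:
  root=8; inorder splits into left=[3], right=[11, 16, 21, 24, 25, 27]
  root=3; inorder splits into left=[], right=[]
  root=27; inorder splits into left=[11, 16, 21, 24, 25], right=[]
  root=11; inorder splits into left=[], right=[16, 21, 24, 25]
  root=16; inorder splits into left=[], right=[21, 24, 25]
  root=24; inorder splits into left=[21], right=[25]
  root=21; inorder splits into left=[], right=[]
  root=25; inorder splits into left=[], right=[]
Reconstructed level-order: [8, 3, 27, 11, 16, 24, 21, 25]


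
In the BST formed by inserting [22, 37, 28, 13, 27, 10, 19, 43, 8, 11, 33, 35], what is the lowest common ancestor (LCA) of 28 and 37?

Tree insertion order: [22, 37, 28, 13, 27, 10, 19, 43, 8, 11, 33, 35]
Tree (level-order array): [22, 13, 37, 10, 19, 28, 43, 8, 11, None, None, 27, 33, None, None, None, None, None, None, None, None, None, 35]
In a BST, the LCA of p=28, q=37 is the first node v on the
root-to-leaf path with p <= v <= q (go left if both < v, right if both > v).
Walk from root:
  at 22: both 28 and 37 > 22, go right
  at 37: 28 <= 37 <= 37, this is the LCA
LCA = 37


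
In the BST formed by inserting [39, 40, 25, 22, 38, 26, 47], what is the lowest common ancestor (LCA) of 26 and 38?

Tree insertion order: [39, 40, 25, 22, 38, 26, 47]
Tree (level-order array): [39, 25, 40, 22, 38, None, 47, None, None, 26]
In a BST, the LCA of p=26, q=38 is the first node v on the
root-to-leaf path with p <= v <= q (go left if both < v, right if both > v).
Walk from root:
  at 39: both 26 and 38 < 39, go left
  at 25: both 26 and 38 > 25, go right
  at 38: 26 <= 38 <= 38, this is the LCA
LCA = 38


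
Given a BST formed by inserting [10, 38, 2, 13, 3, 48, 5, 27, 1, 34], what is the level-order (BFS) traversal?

Tree insertion order: [10, 38, 2, 13, 3, 48, 5, 27, 1, 34]
Tree (level-order array): [10, 2, 38, 1, 3, 13, 48, None, None, None, 5, None, 27, None, None, None, None, None, 34]
BFS from the root, enqueuing left then right child of each popped node:
  queue [10] -> pop 10, enqueue [2, 38], visited so far: [10]
  queue [2, 38] -> pop 2, enqueue [1, 3], visited so far: [10, 2]
  queue [38, 1, 3] -> pop 38, enqueue [13, 48], visited so far: [10, 2, 38]
  queue [1, 3, 13, 48] -> pop 1, enqueue [none], visited so far: [10, 2, 38, 1]
  queue [3, 13, 48] -> pop 3, enqueue [5], visited so far: [10, 2, 38, 1, 3]
  queue [13, 48, 5] -> pop 13, enqueue [27], visited so far: [10, 2, 38, 1, 3, 13]
  queue [48, 5, 27] -> pop 48, enqueue [none], visited so far: [10, 2, 38, 1, 3, 13, 48]
  queue [5, 27] -> pop 5, enqueue [none], visited so far: [10, 2, 38, 1, 3, 13, 48, 5]
  queue [27] -> pop 27, enqueue [34], visited so far: [10, 2, 38, 1, 3, 13, 48, 5, 27]
  queue [34] -> pop 34, enqueue [none], visited so far: [10, 2, 38, 1, 3, 13, 48, 5, 27, 34]
Result: [10, 2, 38, 1, 3, 13, 48, 5, 27, 34]


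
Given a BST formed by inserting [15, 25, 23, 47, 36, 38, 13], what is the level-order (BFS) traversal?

Tree insertion order: [15, 25, 23, 47, 36, 38, 13]
Tree (level-order array): [15, 13, 25, None, None, 23, 47, None, None, 36, None, None, 38]
BFS from the root, enqueuing left then right child of each popped node:
  queue [15] -> pop 15, enqueue [13, 25], visited so far: [15]
  queue [13, 25] -> pop 13, enqueue [none], visited so far: [15, 13]
  queue [25] -> pop 25, enqueue [23, 47], visited so far: [15, 13, 25]
  queue [23, 47] -> pop 23, enqueue [none], visited so far: [15, 13, 25, 23]
  queue [47] -> pop 47, enqueue [36], visited so far: [15, 13, 25, 23, 47]
  queue [36] -> pop 36, enqueue [38], visited so far: [15, 13, 25, 23, 47, 36]
  queue [38] -> pop 38, enqueue [none], visited so far: [15, 13, 25, 23, 47, 36, 38]
Result: [15, 13, 25, 23, 47, 36, 38]


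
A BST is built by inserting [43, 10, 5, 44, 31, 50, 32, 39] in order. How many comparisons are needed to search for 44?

Search path for 44: 43 -> 44
Found: True
Comparisons: 2


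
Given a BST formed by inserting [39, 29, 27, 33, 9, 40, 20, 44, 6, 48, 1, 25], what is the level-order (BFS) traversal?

Tree insertion order: [39, 29, 27, 33, 9, 40, 20, 44, 6, 48, 1, 25]
Tree (level-order array): [39, 29, 40, 27, 33, None, 44, 9, None, None, None, None, 48, 6, 20, None, None, 1, None, None, 25]
BFS from the root, enqueuing left then right child of each popped node:
  queue [39] -> pop 39, enqueue [29, 40], visited so far: [39]
  queue [29, 40] -> pop 29, enqueue [27, 33], visited so far: [39, 29]
  queue [40, 27, 33] -> pop 40, enqueue [44], visited so far: [39, 29, 40]
  queue [27, 33, 44] -> pop 27, enqueue [9], visited so far: [39, 29, 40, 27]
  queue [33, 44, 9] -> pop 33, enqueue [none], visited so far: [39, 29, 40, 27, 33]
  queue [44, 9] -> pop 44, enqueue [48], visited so far: [39, 29, 40, 27, 33, 44]
  queue [9, 48] -> pop 9, enqueue [6, 20], visited so far: [39, 29, 40, 27, 33, 44, 9]
  queue [48, 6, 20] -> pop 48, enqueue [none], visited so far: [39, 29, 40, 27, 33, 44, 9, 48]
  queue [6, 20] -> pop 6, enqueue [1], visited so far: [39, 29, 40, 27, 33, 44, 9, 48, 6]
  queue [20, 1] -> pop 20, enqueue [25], visited so far: [39, 29, 40, 27, 33, 44, 9, 48, 6, 20]
  queue [1, 25] -> pop 1, enqueue [none], visited so far: [39, 29, 40, 27, 33, 44, 9, 48, 6, 20, 1]
  queue [25] -> pop 25, enqueue [none], visited so far: [39, 29, 40, 27, 33, 44, 9, 48, 6, 20, 1, 25]
Result: [39, 29, 40, 27, 33, 44, 9, 48, 6, 20, 1, 25]


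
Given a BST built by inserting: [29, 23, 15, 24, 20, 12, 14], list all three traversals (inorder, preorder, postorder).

Tree insertion order: [29, 23, 15, 24, 20, 12, 14]
Tree (level-order array): [29, 23, None, 15, 24, 12, 20, None, None, None, 14]
Inorder (L, root, R): [12, 14, 15, 20, 23, 24, 29]
Preorder (root, L, R): [29, 23, 15, 12, 14, 20, 24]
Postorder (L, R, root): [14, 12, 20, 15, 24, 23, 29]


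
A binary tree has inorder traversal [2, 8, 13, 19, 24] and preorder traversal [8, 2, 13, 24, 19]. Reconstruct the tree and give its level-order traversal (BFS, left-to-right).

Inorder:  [2, 8, 13, 19, 24]
Preorder: [8, 2, 13, 24, 19]
Algorithm: preorder visits root first, so consume preorder in order;
for each root, split the current inorder slice at that value into
left-subtree inorder and right-subtree inorder, then recurse.
Recursive splits:
  root=8; inorder splits into left=[2], right=[13, 19, 24]
  root=2; inorder splits into left=[], right=[]
  root=13; inorder splits into left=[], right=[19, 24]
  root=24; inorder splits into left=[19], right=[]
  root=19; inorder splits into left=[], right=[]
Reconstructed level-order: [8, 2, 13, 24, 19]


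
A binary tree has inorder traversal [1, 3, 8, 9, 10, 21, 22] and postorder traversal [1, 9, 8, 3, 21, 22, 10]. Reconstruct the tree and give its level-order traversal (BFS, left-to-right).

Inorder:   [1, 3, 8, 9, 10, 21, 22]
Postorder: [1, 9, 8, 3, 21, 22, 10]
Algorithm: postorder visits root last, so walk postorder right-to-left;
each value is the root of the current inorder slice — split it at that
value, recurse on the right subtree first, then the left.
Recursive splits:
  root=10; inorder splits into left=[1, 3, 8, 9], right=[21, 22]
  root=22; inorder splits into left=[21], right=[]
  root=21; inorder splits into left=[], right=[]
  root=3; inorder splits into left=[1], right=[8, 9]
  root=8; inorder splits into left=[], right=[9]
  root=9; inorder splits into left=[], right=[]
  root=1; inorder splits into left=[], right=[]
Reconstructed level-order: [10, 3, 22, 1, 8, 21, 9]


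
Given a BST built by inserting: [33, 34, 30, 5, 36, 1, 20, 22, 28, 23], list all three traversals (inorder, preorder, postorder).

Tree insertion order: [33, 34, 30, 5, 36, 1, 20, 22, 28, 23]
Tree (level-order array): [33, 30, 34, 5, None, None, 36, 1, 20, None, None, None, None, None, 22, None, 28, 23]
Inorder (L, root, R): [1, 5, 20, 22, 23, 28, 30, 33, 34, 36]
Preorder (root, L, R): [33, 30, 5, 1, 20, 22, 28, 23, 34, 36]
Postorder (L, R, root): [1, 23, 28, 22, 20, 5, 30, 36, 34, 33]


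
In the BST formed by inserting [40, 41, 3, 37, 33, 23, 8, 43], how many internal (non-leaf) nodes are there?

Tree built from: [40, 41, 3, 37, 33, 23, 8, 43]
Tree (level-order array): [40, 3, 41, None, 37, None, 43, 33, None, None, None, 23, None, 8]
Rule: An internal node has at least one child.
Per-node child counts:
  node 40: 2 child(ren)
  node 3: 1 child(ren)
  node 37: 1 child(ren)
  node 33: 1 child(ren)
  node 23: 1 child(ren)
  node 8: 0 child(ren)
  node 41: 1 child(ren)
  node 43: 0 child(ren)
Matching nodes: [40, 3, 37, 33, 23, 41]
Count of internal (non-leaf) nodes: 6


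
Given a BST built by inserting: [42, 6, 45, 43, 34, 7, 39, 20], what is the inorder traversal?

Tree insertion order: [42, 6, 45, 43, 34, 7, 39, 20]
Tree (level-order array): [42, 6, 45, None, 34, 43, None, 7, 39, None, None, None, 20]
Inorder traversal: [6, 7, 20, 34, 39, 42, 43, 45]


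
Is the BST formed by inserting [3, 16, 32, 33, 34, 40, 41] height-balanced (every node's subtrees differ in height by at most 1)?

Tree (level-order array): [3, None, 16, None, 32, None, 33, None, 34, None, 40, None, 41]
Definition: a tree is height-balanced if, at every node, |h(left) - h(right)| <= 1 (empty subtree has height -1).
Bottom-up per-node check:
  node 41: h_left=-1, h_right=-1, diff=0 [OK], height=0
  node 40: h_left=-1, h_right=0, diff=1 [OK], height=1
  node 34: h_left=-1, h_right=1, diff=2 [FAIL (|-1-1|=2 > 1)], height=2
  node 33: h_left=-1, h_right=2, diff=3 [FAIL (|-1-2|=3 > 1)], height=3
  node 32: h_left=-1, h_right=3, diff=4 [FAIL (|-1-3|=4 > 1)], height=4
  node 16: h_left=-1, h_right=4, diff=5 [FAIL (|-1-4|=5 > 1)], height=5
  node 3: h_left=-1, h_right=5, diff=6 [FAIL (|-1-5|=6 > 1)], height=6
Node 34 violates the condition: |-1 - 1| = 2 > 1.
Result: Not balanced


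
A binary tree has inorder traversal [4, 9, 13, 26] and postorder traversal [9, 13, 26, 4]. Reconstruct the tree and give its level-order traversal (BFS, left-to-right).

Inorder:   [4, 9, 13, 26]
Postorder: [9, 13, 26, 4]
Algorithm: postorder visits root last, so walk postorder right-to-left;
each value is the root of the current inorder slice — split it at that
value, recurse on the right subtree first, then the left.
Recursive splits:
  root=4; inorder splits into left=[], right=[9, 13, 26]
  root=26; inorder splits into left=[9, 13], right=[]
  root=13; inorder splits into left=[9], right=[]
  root=9; inorder splits into left=[], right=[]
Reconstructed level-order: [4, 26, 13, 9]


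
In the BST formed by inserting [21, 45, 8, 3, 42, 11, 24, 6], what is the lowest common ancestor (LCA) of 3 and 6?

Tree insertion order: [21, 45, 8, 3, 42, 11, 24, 6]
Tree (level-order array): [21, 8, 45, 3, 11, 42, None, None, 6, None, None, 24]
In a BST, the LCA of p=3, q=6 is the first node v on the
root-to-leaf path with p <= v <= q (go left if both < v, right if both > v).
Walk from root:
  at 21: both 3 and 6 < 21, go left
  at 8: both 3 and 6 < 8, go left
  at 3: 3 <= 3 <= 6, this is the LCA
LCA = 3


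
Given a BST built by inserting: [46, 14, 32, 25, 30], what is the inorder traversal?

Tree insertion order: [46, 14, 32, 25, 30]
Tree (level-order array): [46, 14, None, None, 32, 25, None, None, 30]
Inorder traversal: [14, 25, 30, 32, 46]


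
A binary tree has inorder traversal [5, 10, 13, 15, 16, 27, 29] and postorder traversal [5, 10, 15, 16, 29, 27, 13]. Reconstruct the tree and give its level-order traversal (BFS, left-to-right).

Inorder:   [5, 10, 13, 15, 16, 27, 29]
Postorder: [5, 10, 15, 16, 29, 27, 13]
Algorithm: postorder visits root last, so walk postorder right-to-left;
each value is the root of the current inorder slice — split it at that
value, recurse on the right subtree first, then the left.
Recursive splits:
  root=13; inorder splits into left=[5, 10], right=[15, 16, 27, 29]
  root=27; inorder splits into left=[15, 16], right=[29]
  root=29; inorder splits into left=[], right=[]
  root=16; inorder splits into left=[15], right=[]
  root=15; inorder splits into left=[], right=[]
  root=10; inorder splits into left=[5], right=[]
  root=5; inorder splits into left=[], right=[]
Reconstructed level-order: [13, 10, 27, 5, 16, 29, 15]


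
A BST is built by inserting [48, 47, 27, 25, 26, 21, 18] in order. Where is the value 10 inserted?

Starting tree (level order): [48, 47, None, 27, None, 25, None, 21, 26, 18]
Insertion path: 48 -> 47 -> 27 -> 25 -> 21 -> 18
Result: insert 10 as left child of 18
Final tree (level order): [48, 47, None, 27, None, 25, None, 21, 26, 18, None, None, None, 10]


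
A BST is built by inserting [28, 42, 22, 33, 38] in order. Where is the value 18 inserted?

Starting tree (level order): [28, 22, 42, None, None, 33, None, None, 38]
Insertion path: 28 -> 22
Result: insert 18 as left child of 22
Final tree (level order): [28, 22, 42, 18, None, 33, None, None, None, None, 38]


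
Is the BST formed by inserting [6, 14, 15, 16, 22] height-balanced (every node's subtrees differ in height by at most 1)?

Tree (level-order array): [6, None, 14, None, 15, None, 16, None, 22]
Definition: a tree is height-balanced if, at every node, |h(left) - h(right)| <= 1 (empty subtree has height -1).
Bottom-up per-node check:
  node 22: h_left=-1, h_right=-1, diff=0 [OK], height=0
  node 16: h_left=-1, h_right=0, diff=1 [OK], height=1
  node 15: h_left=-1, h_right=1, diff=2 [FAIL (|-1-1|=2 > 1)], height=2
  node 14: h_left=-1, h_right=2, diff=3 [FAIL (|-1-2|=3 > 1)], height=3
  node 6: h_left=-1, h_right=3, diff=4 [FAIL (|-1-3|=4 > 1)], height=4
Node 15 violates the condition: |-1 - 1| = 2 > 1.
Result: Not balanced


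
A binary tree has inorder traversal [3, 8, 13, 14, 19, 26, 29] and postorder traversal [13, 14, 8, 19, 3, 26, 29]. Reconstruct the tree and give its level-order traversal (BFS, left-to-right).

Inorder:   [3, 8, 13, 14, 19, 26, 29]
Postorder: [13, 14, 8, 19, 3, 26, 29]
Algorithm: postorder visits root last, so walk postorder right-to-left;
each value is the root of the current inorder slice — split it at that
value, recurse on the right subtree first, then the left.
Recursive splits:
  root=29; inorder splits into left=[3, 8, 13, 14, 19, 26], right=[]
  root=26; inorder splits into left=[3, 8, 13, 14, 19], right=[]
  root=3; inorder splits into left=[], right=[8, 13, 14, 19]
  root=19; inorder splits into left=[8, 13, 14], right=[]
  root=8; inorder splits into left=[], right=[13, 14]
  root=14; inorder splits into left=[13], right=[]
  root=13; inorder splits into left=[], right=[]
Reconstructed level-order: [29, 26, 3, 19, 8, 14, 13]


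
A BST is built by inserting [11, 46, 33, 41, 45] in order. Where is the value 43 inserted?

Starting tree (level order): [11, None, 46, 33, None, None, 41, None, 45]
Insertion path: 11 -> 46 -> 33 -> 41 -> 45
Result: insert 43 as left child of 45
Final tree (level order): [11, None, 46, 33, None, None, 41, None, 45, 43]


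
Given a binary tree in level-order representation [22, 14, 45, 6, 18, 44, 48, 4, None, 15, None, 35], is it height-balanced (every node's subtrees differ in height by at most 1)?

Tree (level-order array): [22, 14, 45, 6, 18, 44, 48, 4, None, 15, None, 35]
Definition: a tree is height-balanced if, at every node, |h(left) - h(right)| <= 1 (empty subtree has height -1).
Bottom-up per-node check:
  node 4: h_left=-1, h_right=-1, diff=0 [OK], height=0
  node 6: h_left=0, h_right=-1, diff=1 [OK], height=1
  node 15: h_left=-1, h_right=-1, diff=0 [OK], height=0
  node 18: h_left=0, h_right=-1, diff=1 [OK], height=1
  node 14: h_left=1, h_right=1, diff=0 [OK], height=2
  node 35: h_left=-1, h_right=-1, diff=0 [OK], height=0
  node 44: h_left=0, h_right=-1, diff=1 [OK], height=1
  node 48: h_left=-1, h_right=-1, diff=0 [OK], height=0
  node 45: h_left=1, h_right=0, diff=1 [OK], height=2
  node 22: h_left=2, h_right=2, diff=0 [OK], height=3
All nodes satisfy the balance condition.
Result: Balanced


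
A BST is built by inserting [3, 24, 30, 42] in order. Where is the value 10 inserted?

Starting tree (level order): [3, None, 24, None, 30, None, 42]
Insertion path: 3 -> 24
Result: insert 10 as left child of 24
Final tree (level order): [3, None, 24, 10, 30, None, None, None, 42]


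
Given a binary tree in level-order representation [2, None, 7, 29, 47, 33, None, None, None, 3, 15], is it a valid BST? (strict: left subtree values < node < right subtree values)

Level-order array: [2, None, 7, 29, 47, 33, None, None, None, 3, 15]
Validate using subtree bounds (lo, hi): at each node, require lo < value < hi,
then recurse left with hi=value and right with lo=value.
Preorder trace (stopping at first violation):
  at node 2 with bounds (-inf, +inf): OK
  at node 7 with bounds (2, +inf): OK
  at node 29 with bounds (2, 7): VIOLATION
Node 29 violates its bound: not (2 < 29 < 7).
Result: Not a valid BST


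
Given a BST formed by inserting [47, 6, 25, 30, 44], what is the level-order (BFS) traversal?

Tree insertion order: [47, 6, 25, 30, 44]
Tree (level-order array): [47, 6, None, None, 25, None, 30, None, 44]
BFS from the root, enqueuing left then right child of each popped node:
  queue [47] -> pop 47, enqueue [6], visited so far: [47]
  queue [6] -> pop 6, enqueue [25], visited so far: [47, 6]
  queue [25] -> pop 25, enqueue [30], visited so far: [47, 6, 25]
  queue [30] -> pop 30, enqueue [44], visited so far: [47, 6, 25, 30]
  queue [44] -> pop 44, enqueue [none], visited so far: [47, 6, 25, 30, 44]
Result: [47, 6, 25, 30, 44]


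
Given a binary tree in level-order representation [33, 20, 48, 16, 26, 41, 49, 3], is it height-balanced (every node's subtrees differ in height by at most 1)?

Tree (level-order array): [33, 20, 48, 16, 26, 41, 49, 3]
Definition: a tree is height-balanced if, at every node, |h(left) - h(right)| <= 1 (empty subtree has height -1).
Bottom-up per-node check:
  node 3: h_left=-1, h_right=-1, diff=0 [OK], height=0
  node 16: h_left=0, h_right=-1, diff=1 [OK], height=1
  node 26: h_left=-1, h_right=-1, diff=0 [OK], height=0
  node 20: h_left=1, h_right=0, diff=1 [OK], height=2
  node 41: h_left=-1, h_right=-1, diff=0 [OK], height=0
  node 49: h_left=-1, h_right=-1, diff=0 [OK], height=0
  node 48: h_left=0, h_right=0, diff=0 [OK], height=1
  node 33: h_left=2, h_right=1, diff=1 [OK], height=3
All nodes satisfy the balance condition.
Result: Balanced


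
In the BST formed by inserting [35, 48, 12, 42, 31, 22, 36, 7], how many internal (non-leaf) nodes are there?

Tree built from: [35, 48, 12, 42, 31, 22, 36, 7]
Tree (level-order array): [35, 12, 48, 7, 31, 42, None, None, None, 22, None, 36]
Rule: An internal node has at least one child.
Per-node child counts:
  node 35: 2 child(ren)
  node 12: 2 child(ren)
  node 7: 0 child(ren)
  node 31: 1 child(ren)
  node 22: 0 child(ren)
  node 48: 1 child(ren)
  node 42: 1 child(ren)
  node 36: 0 child(ren)
Matching nodes: [35, 12, 31, 48, 42]
Count of internal (non-leaf) nodes: 5


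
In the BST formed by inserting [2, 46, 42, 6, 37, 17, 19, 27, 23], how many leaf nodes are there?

Tree built from: [2, 46, 42, 6, 37, 17, 19, 27, 23]
Tree (level-order array): [2, None, 46, 42, None, 6, None, None, 37, 17, None, None, 19, None, 27, 23]
Rule: A leaf has 0 children.
Per-node child counts:
  node 2: 1 child(ren)
  node 46: 1 child(ren)
  node 42: 1 child(ren)
  node 6: 1 child(ren)
  node 37: 1 child(ren)
  node 17: 1 child(ren)
  node 19: 1 child(ren)
  node 27: 1 child(ren)
  node 23: 0 child(ren)
Matching nodes: [23]
Count of leaf nodes: 1


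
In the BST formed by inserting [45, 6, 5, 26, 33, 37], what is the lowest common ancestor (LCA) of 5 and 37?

Tree insertion order: [45, 6, 5, 26, 33, 37]
Tree (level-order array): [45, 6, None, 5, 26, None, None, None, 33, None, 37]
In a BST, the LCA of p=5, q=37 is the first node v on the
root-to-leaf path with p <= v <= q (go left if both < v, right if both > v).
Walk from root:
  at 45: both 5 and 37 < 45, go left
  at 6: 5 <= 6 <= 37, this is the LCA
LCA = 6


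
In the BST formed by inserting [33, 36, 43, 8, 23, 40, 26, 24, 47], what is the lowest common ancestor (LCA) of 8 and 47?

Tree insertion order: [33, 36, 43, 8, 23, 40, 26, 24, 47]
Tree (level-order array): [33, 8, 36, None, 23, None, 43, None, 26, 40, 47, 24]
In a BST, the LCA of p=8, q=47 is the first node v on the
root-to-leaf path with p <= v <= q (go left if both < v, right if both > v).
Walk from root:
  at 33: 8 <= 33 <= 47, this is the LCA
LCA = 33


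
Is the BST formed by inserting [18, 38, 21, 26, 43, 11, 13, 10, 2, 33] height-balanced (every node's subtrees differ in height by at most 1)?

Tree (level-order array): [18, 11, 38, 10, 13, 21, 43, 2, None, None, None, None, 26, None, None, None, None, None, 33]
Definition: a tree is height-balanced if, at every node, |h(left) - h(right)| <= 1 (empty subtree has height -1).
Bottom-up per-node check:
  node 2: h_left=-1, h_right=-1, diff=0 [OK], height=0
  node 10: h_left=0, h_right=-1, diff=1 [OK], height=1
  node 13: h_left=-1, h_right=-1, diff=0 [OK], height=0
  node 11: h_left=1, h_right=0, diff=1 [OK], height=2
  node 33: h_left=-1, h_right=-1, diff=0 [OK], height=0
  node 26: h_left=-1, h_right=0, diff=1 [OK], height=1
  node 21: h_left=-1, h_right=1, diff=2 [FAIL (|-1-1|=2 > 1)], height=2
  node 43: h_left=-1, h_right=-1, diff=0 [OK], height=0
  node 38: h_left=2, h_right=0, diff=2 [FAIL (|2-0|=2 > 1)], height=3
  node 18: h_left=2, h_right=3, diff=1 [OK], height=4
Node 21 violates the condition: |-1 - 1| = 2 > 1.
Result: Not balanced


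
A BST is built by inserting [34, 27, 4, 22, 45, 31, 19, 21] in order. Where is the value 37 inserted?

Starting tree (level order): [34, 27, 45, 4, 31, None, None, None, 22, None, None, 19, None, None, 21]
Insertion path: 34 -> 45
Result: insert 37 as left child of 45
Final tree (level order): [34, 27, 45, 4, 31, 37, None, None, 22, None, None, None, None, 19, None, None, 21]


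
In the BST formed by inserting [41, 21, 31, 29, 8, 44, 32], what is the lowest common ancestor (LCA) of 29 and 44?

Tree insertion order: [41, 21, 31, 29, 8, 44, 32]
Tree (level-order array): [41, 21, 44, 8, 31, None, None, None, None, 29, 32]
In a BST, the LCA of p=29, q=44 is the first node v on the
root-to-leaf path with p <= v <= q (go left if both < v, right if both > v).
Walk from root:
  at 41: 29 <= 41 <= 44, this is the LCA
LCA = 41


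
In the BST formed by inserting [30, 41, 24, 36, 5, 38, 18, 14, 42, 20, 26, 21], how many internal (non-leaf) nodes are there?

Tree built from: [30, 41, 24, 36, 5, 38, 18, 14, 42, 20, 26, 21]
Tree (level-order array): [30, 24, 41, 5, 26, 36, 42, None, 18, None, None, None, 38, None, None, 14, 20, None, None, None, None, None, 21]
Rule: An internal node has at least one child.
Per-node child counts:
  node 30: 2 child(ren)
  node 24: 2 child(ren)
  node 5: 1 child(ren)
  node 18: 2 child(ren)
  node 14: 0 child(ren)
  node 20: 1 child(ren)
  node 21: 0 child(ren)
  node 26: 0 child(ren)
  node 41: 2 child(ren)
  node 36: 1 child(ren)
  node 38: 0 child(ren)
  node 42: 0 child(ren)
Matching nodes: [30, 24, 5, 18, 20, 41, 36]
Count of internal (non-leaf) nodes: 7


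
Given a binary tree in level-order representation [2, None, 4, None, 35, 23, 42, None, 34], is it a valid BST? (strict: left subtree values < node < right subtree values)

Level-order array: [2, None, 4, None, 35, 23, 42, None, 34]
Validate using subtree bounds (lo, hi): at each node, require lo < value < hi,
then recurse left with hi=value and right with lo=value.
Preorder trace (stopping at first violation):
  at node 2 with bounds (-inf, +inf): OK
  at node 4 with bounds (2, +inf): OK
  at node 35 with bounds (4, +inf): OK
  at node 23 with bounds (4, 35): OK
  at node 34 with bounds (23, 35): OK
  at node 42 with bounds (35, +inf): OK
No violation found at any node.
Result: Valid BST


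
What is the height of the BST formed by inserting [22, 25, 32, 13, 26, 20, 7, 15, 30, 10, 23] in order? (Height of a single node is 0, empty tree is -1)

Insertion order: [22, 25, 32, 13, 26, 20, 7, 15, 30, 10, 23]
Tree (level-order array): [22, 13, 25, 7, 20, 23, 32, None, 10, 15, None, None, None, 26, None, None, None, None, None, None, 30]
Compute height bottom-up (empty subtree = -1):
  height(10) = 1 + max(-1, -1) = 0
  height(7) = 1 + max(-1, 0) = 1
  height(15) = 1 + max(-1, -1) = 0
  height(20) = 1 + max(0, -1) = 1
  height(13) = 1 + max(1, 1) = 2
  height(23) = 1 + max(-1, -1) = 0
  height(30) = 1 + max(-1, -1) = 0
  height(26) = 1 + max(-1, 0) = 1
  height(32) = 1 + max(1, -1) = 2
  height(25) = 1 + max(0, 2) = 3
  height(22) = 1 + max(2, 3) = 4
Height = 4


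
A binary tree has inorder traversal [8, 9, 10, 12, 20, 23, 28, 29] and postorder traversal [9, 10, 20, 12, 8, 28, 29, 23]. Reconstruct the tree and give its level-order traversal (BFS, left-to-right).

Inorder:   [8, 9, 10, 12, 20, 23, 28, 29]
Postorder: [9, 10, 20, 12, 8, 28, 29, 23]
Algorithm: postorder visits root last, so walk postorder right-to-left;
each value is the root of the current inorder slice — split it at that
value, recurse on the right subtree first, then the left.
Recursive splits:
  root=23; inorder splits into left=[8, 9, 10, 12, 20], right=[28, 29]
  root=29; inorder splits into left=[28], right=[]
  root=28; inorder splits into left=[], right=[]
  root=8; inorder splits into left=[], right=[9, 10, 12, 20]
  root=12; inorder splits into left=[9, 10], right=[20]
  root=20; inorder splits into left=[], right=[]
  root=10; inorder splits into left=[9], right=[]
  root=9; inorder splits into left=[], right=[]
Reconstructed level-order: [23, 8, 29, 12, 28, 10, 20, 9]


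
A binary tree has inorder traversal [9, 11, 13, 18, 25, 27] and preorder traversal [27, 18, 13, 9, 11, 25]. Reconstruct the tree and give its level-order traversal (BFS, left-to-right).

Inorder:  [9, 11, 13, 18, 25, 27]
Preorder: [27, 18, 13, 9, 11, 25]
Algorithm: preorder visits root first, so consume preorder in order;
for each root, split the current inorder slice at that value into
left-subtree inorder and right-subtree inorder, then recurse.
Recursive splits:
  root=27; inorder splits into left=[9, 11, 13, 18, 25], right=[]
  root=18; inorder splits into left=[9, 11, 13], right=[25]
  root=13; inorder splits into left=[9, 11], right=[]
  root=9; inorder splits into left=[], right=[11]
  root=11; inorder splits into left=[], right=[]
  root=25; inorder splits into left=[], right=[]
Reconstructed level-order: [27, 18, 13, 25, 9, 11]


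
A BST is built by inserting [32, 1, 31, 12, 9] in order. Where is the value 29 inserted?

Starting tree (level order): [32, 1, None, None, 31, 12, None, 9]
Insertion path: 32 -> 1 -> 31 -> 12
Result: insert 29 as right child of 12
Final tree (level order): [32, 1, None, None, 31, 12, None, 9, 29]


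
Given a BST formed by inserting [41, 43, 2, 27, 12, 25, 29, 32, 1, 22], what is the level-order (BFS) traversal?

Tree insertion order: [41, 43, 2, 27, 12, 25, 29, 32, 1, 22]
Tree (level-order array): [41, 2, 43, 1, 27, None, None, None, None, 12, 29, None, 25, None, 32, 22]
BFS from the root, enqueuing left then right child of each popped node:
  queue [41] -> pop 41, enqueue [2, 43], visited so far: [41]
  queue [2, 43] -> pop 2, enqueue [1, 27], visited so far: [41, 2]
  queue [43, 1, 27] -> pop 43, enqueue [none], visited so far: [41, 2, 43]
  queue [1, 27] -> pop 1, enqueue [none], visited so far: [41, 2, 43, 1]
  queue [27] -> pop 27, enqueue [12, 29], visited so far: [41, 2, 43, 1, 27]
  queue [12, 29] -> pop 12, enqueue [25], visited so far: [41, 2, 43, 1, 27, 12]
  queue [29, 25] -> pop 29, enqueue [32], visited so far: [41, 2, 43, 1, 27, 12, 29]
  queue [25, 32] -> pop 25, enqueue [22], visited so far: [41, 2, 43, 1, 27, 12, 29, 25]
  queue [32, 22] -> pop 32, enqueue [none], visited so far: [41, 2, 43, 1, 27, 12, 29, 25, 32]
  queue [22] -> pop 22, enqueue [none], visited so far: [41, 2, 43, 1, 27, 12, 29, 25, 32, 22]
Result: [41, 2, 43, 1, 27, 12, 29, 25, 32, 22]


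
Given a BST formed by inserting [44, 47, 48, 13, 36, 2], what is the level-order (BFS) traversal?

Tree insertion order: [44, 47, 48, 13, 36, 2]
Tree (level-order array): [44, 13, 47, 2, 36, None, 48]
BFS from the root, enqueuing left then right child of each popped node:
  queue [44] -> pop 44, enqueue [13, 47], visited so far: [44]
  queue [13, 47] -> pop 13, enqueue [2, 36], visited so far: [44, 13]
  queue [47, 2, 36] -> pop 47, enqueue [48], visited so far: [44, 13, 47]
  queue [2, 36, 48] -> pop 2, enqueue [none], visited so far: [44, 13, 47, 2]
  queue [36, 48] -> pop 36, enqueue [none], visited so far: [44, 13, 47, 2, 36]
  queue [48] -> pop 48, enqueue [none], visited so far: [44, 13, 47, 2, 36, 48]
Result: [44, 13, 47, 2, 36, 48]


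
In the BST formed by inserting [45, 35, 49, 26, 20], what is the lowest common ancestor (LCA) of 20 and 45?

Tree insertion order: [45, 35, 49, 26, 20]
Tree (level-order array): [45, 35, 49, 26, None, None, None, 20]
In a BST, the LCA of p=20, q=45 is the first node v on the
root-to-leaf path with p <= v <= q (go left if both < v, right if both > v).
Walk from root:
  at 45: 20 <= 45 <= 45, this is the LCA
LCA = 45


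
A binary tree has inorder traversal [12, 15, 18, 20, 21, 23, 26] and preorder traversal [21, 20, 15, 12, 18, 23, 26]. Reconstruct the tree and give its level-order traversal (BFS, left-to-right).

Inorder:  [12, 15, 18, 20, 21, 23, 26]
Preorder: [21, 20, 15, 12, 18, 23, 26]
Algorithm: preorder visits root first, so consume preorder in order;
for each root, split the current inorder slice at that value into
left-subtree inorder and right-subtree inorder, then recurse.
Recursive splits:
  root=21; inorder splits into left=[12, 15, 18, 20], right=[23, 26]
  root=20; inorder splits into left=[12, 15, 18], right=[]
  root=15; inorder splits into left=[12], right=[18]
  root=12; inorder splits into left=[], right=[]
  root=18; inorder splits into left=[], right=[]
  root=23; inorder splits into left=[], right=[26]
  root=26; inorder splits into left=[], right=[]
Reconstructed level-order: [21, 20, 23, 15, 26, 12, 18]


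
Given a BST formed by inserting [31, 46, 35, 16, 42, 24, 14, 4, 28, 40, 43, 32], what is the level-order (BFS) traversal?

Tree insertion order: [31, 46, 35, 16, 42, 24, 14, 4, 28, 40, 43, 32]
Tree (level-order array): [31, 16, 46, 14, 24, 35, None, 4, None, None, 28, 32, 42, None, None, None, None, None, None, 40, 43]
BFS from the root, enqueuing left then right child of each popped node:
  queue [31] -> pop 31, enqueue [16, 46], visited so far: [31]
  queue [16, 46] -> pop 16, enqueue [14, 24], visited so far: [31, 16]
  queue [46, 14, 24] -> pop 46, enqueue [35], visited so far: [31, 16, 46]
  queue [14, 24, 35] -> pop 14, enqueue [4], visited so far: [31, 16, 46, 14]
  queue [24, 35, 4] -> pop 24, enqueue [28], visited so far: [31, 16, 46, 14, 24]
  queue [35, 4, 28] -> pop 35, enqueue [32, 42], visited so far: [31, 16, 46, 14, 24, 35]
  queue [4, 28, 32, 42] -> pop 4, enqueue [none], visited so far: [31, 16, 46, 14, 24, 35, 4]
  queue [28, 32, 42] -> pop 28, enqueue [none], visited so far: [31, 16, 46, 14, 24, 35, 4, 28]
  queue [32, 42] -> pop 32, enqueue [none], visited so far: [31, 16, 46, 14, 24, 35, 4, 28, 32]
  queue [42] -> pop 42, enqueue [40, 43], visited so far: [31, 16, 46, 14, 24, 35, 4, 28, 32, 42]
  queue [40, 43] -> pop 40, enqueue [none], visited so far: [31, 16, 46, 14, 24, 35, 4, 28, 32, 42, 40]
  queue [43] -> pop 43, enqueue [none], visited so far: [31, 16, 46, 14, 24, 35, 4, 28, 32, 42, 40, 43]
Result: [31, 16, 46, 14, 24, 35, 4, 28, 32, 42, 40, 43]


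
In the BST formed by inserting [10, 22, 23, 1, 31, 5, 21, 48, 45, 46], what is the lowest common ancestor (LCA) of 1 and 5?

Tree insertion order: [10, 22, 23, 1, 31, 5, 21, 48, 45, 46]
Tree (level-order array): [10, 1, 22, None, 5, 21, 23, None, None, None, None, None, 31, None, 48, 45, None, None, 46]
In a BST, the LCA of p=1, q=5 is the first node v on the
root-to-leaf path with p <= v <= q (go left if both < v, right if both > v).
Walk from root:
  at 10: both 1 and 5 < 10, go left
  at 1: 1 <= 1 <= 5, this is the LCA
LCA = 1


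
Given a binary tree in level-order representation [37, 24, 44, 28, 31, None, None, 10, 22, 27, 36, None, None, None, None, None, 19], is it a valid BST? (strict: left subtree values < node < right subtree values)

Level-order array: [37, 24, 44, 28, 31, None, None, 10, 22, 27, 36, None, None, None, None, None, 19]
Validate using subtree bounds (lo, hi): at each node, require lo < value < hi,
then recurse left with hi=value and right with lo=value.
Preorder trace (stopping at first violation):
  at node 37 with bounds (-inf, +inf): OK
  at node 24 with bounds (-inf, 37): OK
  at node 28 with bounds (-inf, 24): VIOLATION
Node 28 violates its bound: not (-inf < 28 < 24).
Result: Not a valid BST
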